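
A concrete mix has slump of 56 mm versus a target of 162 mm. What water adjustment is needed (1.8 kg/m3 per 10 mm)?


Difference = 162 - 56 = 106 mm
Water adjustment = 106 * 1.8 / 10 = 19.1 kg/m3

19.1


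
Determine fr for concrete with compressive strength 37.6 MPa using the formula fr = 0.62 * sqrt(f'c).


fr = 0.62 * sqrt(37.6)
= 3.802 MPa

3.802


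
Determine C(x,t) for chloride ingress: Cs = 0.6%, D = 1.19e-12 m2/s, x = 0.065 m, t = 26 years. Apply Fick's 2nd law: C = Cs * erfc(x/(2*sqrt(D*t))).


t_seconds = 26 * 365.25 * 24 * 3600 = 820497600.0 s
arg = 0.065 / (2 * sqrt(1.19e-12 * 820497600.0))
= 1.0401
erfc(1.0401) = 0.1413
C = 0.6 * 0.1413 = 0.0848%

0.0848


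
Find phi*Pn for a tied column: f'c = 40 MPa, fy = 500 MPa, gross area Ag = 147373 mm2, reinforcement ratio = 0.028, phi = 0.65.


Ast = rho * Ag = 0.028 * 147373 = 4126.444 mm2
phi*Pn = 0.65 * 0.80 * (0.85 * 40 * (147373 - 4126.444) + 500 * 4126.444) / 1000
= 3605.47 kN

3605.47


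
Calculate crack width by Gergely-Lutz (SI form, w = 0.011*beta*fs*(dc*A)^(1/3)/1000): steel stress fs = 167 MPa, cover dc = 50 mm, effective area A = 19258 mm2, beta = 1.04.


w = 0.011 * beta * fs * (dc * A)^(1/3) / 1000
= 0.011 * 1.04 * 167 * (50 * 19258)^(1/3) / 1000
= 0.189 mm

0.189


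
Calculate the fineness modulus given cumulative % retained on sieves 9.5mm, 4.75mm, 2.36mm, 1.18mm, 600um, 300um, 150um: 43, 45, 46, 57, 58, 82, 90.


FM = sum(cumulative % retained) / 100
= 421 / 100
= 4.21

4.21


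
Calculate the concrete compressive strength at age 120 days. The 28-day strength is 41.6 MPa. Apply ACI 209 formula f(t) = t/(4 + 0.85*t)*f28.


f(120) = 120 / (4 + 0.85 * 120) * 41.6
= 120 / 106.0 * 41.6
= 47.09 MPa

47.09


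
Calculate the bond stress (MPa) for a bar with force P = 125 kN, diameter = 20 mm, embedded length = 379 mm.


u = P / (pi * db * ld)
= 125 * 1000 / (pi * 20 * 379)
= 5.249 MPa

5.249


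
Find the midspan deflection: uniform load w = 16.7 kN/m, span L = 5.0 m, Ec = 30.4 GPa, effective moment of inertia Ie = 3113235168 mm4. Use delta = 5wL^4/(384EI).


Convert: L = 5.0 m = 5000 mm, Ec = 30.4 GPa = 30400 MPa
delta = 5 * 16.7 * 5000^4 / (384 * 30400 * 3113235168)
= 1.44 mm

1.44


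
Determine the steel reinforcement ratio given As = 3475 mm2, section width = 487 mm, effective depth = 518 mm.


rho = As / (b * d)
= 3475 / (487 * 518)
= 0.0138

0.0138


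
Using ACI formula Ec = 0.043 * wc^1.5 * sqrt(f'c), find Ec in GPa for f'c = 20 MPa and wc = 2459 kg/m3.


Ec = 0.043 * 2459^1.5 * sqrt(20) / 1000
= 23.45 GPa

23.45


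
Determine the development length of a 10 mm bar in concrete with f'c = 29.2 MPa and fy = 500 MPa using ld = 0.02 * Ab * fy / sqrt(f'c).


Ab = pi * 10^2 / 4 = 78.54 mm2
ld = 0.02 * 78.54 * 500 / sqrt(29.2)
= 145.3 mm

145.3


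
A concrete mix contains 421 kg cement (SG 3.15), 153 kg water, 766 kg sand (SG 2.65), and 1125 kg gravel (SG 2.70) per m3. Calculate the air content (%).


Vol cement = 421 / (3.15 * 1000) = 0.133651 m3
Vol water = 153 / 1000 = 0.153 m3
Vol sand = 766 / (2.65 * 1000) = 0.289057 m3
Vol gravel = 1125 / (2.70 * 1000) = 0.416667 m3
Total solid + water volume = 0.992374 m3
Air = (1 - 0.992374) * 100 = 0.76%

0.76


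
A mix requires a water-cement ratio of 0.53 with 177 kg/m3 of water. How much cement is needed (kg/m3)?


Cement = water / (w/c)
= 177 / 0.53
= 334.0 kg/m3

334.0


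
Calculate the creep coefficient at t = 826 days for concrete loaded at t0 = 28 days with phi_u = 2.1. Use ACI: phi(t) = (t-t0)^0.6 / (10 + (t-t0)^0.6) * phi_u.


dt = 826 - 28 = 798
phi = 798^0.6 / (10 + 798^0.6) * 2.1
= 1.777

1.777


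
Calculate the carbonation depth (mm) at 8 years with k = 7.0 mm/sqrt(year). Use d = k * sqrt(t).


depth = k * sqrt(t)
= 7.0 * sqrt(8)
= 19.8 mm

19.8


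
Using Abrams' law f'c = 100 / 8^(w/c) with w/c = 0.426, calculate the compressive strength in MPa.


f'c = 100 / 8^0.426
= 100 / 2.425
= 41.24 MPa

41.24


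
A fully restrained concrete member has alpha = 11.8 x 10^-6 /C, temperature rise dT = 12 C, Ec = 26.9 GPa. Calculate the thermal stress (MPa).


sigma = alpha * dT * Ec
= 11.8e-6 * 12 * 26.9 * 1000
= 3.809 MPa

3.809


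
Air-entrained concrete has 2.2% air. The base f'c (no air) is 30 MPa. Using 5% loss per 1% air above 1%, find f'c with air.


Strength loss = (2.2 - 1) * 5 = 6.0%
f'c = 30 * (1 - 6.0/100)
= 28.2 MPa

28.2


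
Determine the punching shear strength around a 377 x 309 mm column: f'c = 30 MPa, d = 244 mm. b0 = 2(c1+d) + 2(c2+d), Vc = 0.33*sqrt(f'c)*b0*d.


b0 = 2*(377 + 244) + 2*(309 + 244) = 2348 mm
Vc = 0.33 * sqrt(30) * 2348 * 244 / 1000
= 1035.53 kN

1035.53


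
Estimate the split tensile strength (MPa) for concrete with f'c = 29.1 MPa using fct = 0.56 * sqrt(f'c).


fct = 0.56 * sqrt(29.1)
= 0.56 * 5.394
= 3.021 MPa

3.021


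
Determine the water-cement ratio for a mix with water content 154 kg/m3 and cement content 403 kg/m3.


w/c = water / cement
w/c = 154 / 403 = 0.382

0.382


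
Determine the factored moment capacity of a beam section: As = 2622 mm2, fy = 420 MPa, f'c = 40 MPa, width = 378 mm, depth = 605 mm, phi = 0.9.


a = As * fy / (0.85 * f'c * b)
= 2622 * 420 / (0.85 * 40 * 378)
= 85.6863 mm
Mn = As * fy * (d - a/2) / 10^6
= 619.0696 kN-m
phi*Mn = 0.9 * 619.0696 = 557.16 kN-m

557.16


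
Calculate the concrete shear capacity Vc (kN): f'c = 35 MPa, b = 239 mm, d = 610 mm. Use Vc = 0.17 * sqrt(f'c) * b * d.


Vc = 0.17 * sqrt(35) * 239 * 610 / 1000
= 146.63 kN

146.63


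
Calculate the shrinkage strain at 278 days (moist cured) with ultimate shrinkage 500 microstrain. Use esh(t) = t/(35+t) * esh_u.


esh(278) = 278 / (35 + 278) * 500
= 278 / 313 * 500
= 444.1 microstrain

444.1


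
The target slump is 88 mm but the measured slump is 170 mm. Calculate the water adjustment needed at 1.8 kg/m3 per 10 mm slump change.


Difference = 88 - 170 = -82 mm
Water adjustment = -82 * 1.8 / 10 = -14.8 kg/m3

-14.8


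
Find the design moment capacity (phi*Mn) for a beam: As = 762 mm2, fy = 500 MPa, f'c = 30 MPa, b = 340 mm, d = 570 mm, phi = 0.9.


a = As * fy / (0.85 * f'c * b)
= 762 * 500 / (0.85 * 30 * 340)
= 43.9446 mm
Mn = As * fy * (d - a/2) / 10^6
= 208.7985 kN-m
phi*Mn = 0.9 * 208.7985 = 187.92 kN-m

187.92


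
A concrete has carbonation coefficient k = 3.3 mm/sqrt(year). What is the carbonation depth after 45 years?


depth = k * sqrt(t)
= 3.3 * sqrt(45)
= 22.14 mm

22.14


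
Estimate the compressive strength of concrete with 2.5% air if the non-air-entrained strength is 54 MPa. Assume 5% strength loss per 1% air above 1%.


Strength loss = (2.5 - 1) * 5 = 7.5%
f'c = 54 * (1 - 7.5/100)
= 49.95 MPa

49.95


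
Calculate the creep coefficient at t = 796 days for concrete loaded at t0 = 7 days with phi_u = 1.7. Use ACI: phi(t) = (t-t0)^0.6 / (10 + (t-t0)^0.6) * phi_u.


dt = 796 - 7 = 789
phi = 789^0.6 / (10 + 789^0.6) * 1.7
= 1.437

1.437


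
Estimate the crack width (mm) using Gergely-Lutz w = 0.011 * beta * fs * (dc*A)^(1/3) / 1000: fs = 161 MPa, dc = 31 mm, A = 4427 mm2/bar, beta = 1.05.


w = 0.011 * beta * fs * (dc * A)^(1/3) / 1000
= 0.011 * 1.05 * 161 * (31 * 4427)^(1/3) / 1000
= 0.096 mm

0.096


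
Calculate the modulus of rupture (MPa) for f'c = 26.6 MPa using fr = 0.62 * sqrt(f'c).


fr = 0.62 * sqrt(26.6)
= 3.198 MPa

3.198


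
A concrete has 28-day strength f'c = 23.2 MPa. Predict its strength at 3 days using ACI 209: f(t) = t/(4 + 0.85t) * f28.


f(3) = 3 / (4 + 0.85 * 3) * 23.2
= 3 / 6.55 * 23.2
= 10.63 MPa

10.63


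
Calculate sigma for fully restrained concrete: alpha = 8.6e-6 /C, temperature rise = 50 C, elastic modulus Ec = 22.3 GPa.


sigma = alpha * dT * Ec
= 8.6e-6 * 50 * 22.3 * 1000
= 9.589 MPa

9.589


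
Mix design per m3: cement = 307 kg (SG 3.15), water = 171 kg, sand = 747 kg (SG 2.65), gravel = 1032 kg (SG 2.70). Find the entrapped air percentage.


Vol cement = 307 / (3.15 * 1000) = 0.09746 m3
Vol water = 171 / 1000 = 0.171 m3
Vol sand = 747 / (2.65 * 1000) = 0.281887 m3
Vol gravel = 1032 / (2.70 * 1000) = 0.382222 m3
Total solid + water volume = 0.932569 m3
Air = (1 - 0.932569) * 100 = 6.74%

6.74


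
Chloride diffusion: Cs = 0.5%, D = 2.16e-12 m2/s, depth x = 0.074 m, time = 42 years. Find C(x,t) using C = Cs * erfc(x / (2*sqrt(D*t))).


t_seconds = 42 * 365.25 * 24 * 3600 = 1325419200.0 s
arg = 0.074 / (2 * sqrt(2.16e-12 * 1325419200.0))
= 0.6915
erfc(0.6915) = 0.3281
C = 0.5 * 0.3281 = 0.1641%

0.1641


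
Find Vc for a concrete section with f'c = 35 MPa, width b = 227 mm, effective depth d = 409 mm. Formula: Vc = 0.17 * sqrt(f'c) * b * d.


Vc = 0.17 * sqrt(35) * 227 * 409 / 1000
= 93.38 kN

93.38


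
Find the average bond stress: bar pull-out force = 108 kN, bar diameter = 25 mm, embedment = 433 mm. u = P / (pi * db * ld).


u = P / (pi * db * ld)
= 108 * 1000 / (pi * 25 * 433)
= 3.176 MPa

3.176


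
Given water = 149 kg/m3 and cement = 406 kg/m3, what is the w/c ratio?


w/c = water / cement
w/c = 149 / 406 = 0.367

0.367


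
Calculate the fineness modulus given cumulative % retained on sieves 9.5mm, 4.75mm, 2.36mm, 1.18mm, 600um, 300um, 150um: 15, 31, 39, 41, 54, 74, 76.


FM = sum(cumulative % retained) / 100
= 330 / 100
= 3.3

3.3


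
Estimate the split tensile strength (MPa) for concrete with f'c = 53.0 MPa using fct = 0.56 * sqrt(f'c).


fct = 0.56 * sqrt(53.0)
= 0.56 * 7.28
= 4.077 MPa

4.077


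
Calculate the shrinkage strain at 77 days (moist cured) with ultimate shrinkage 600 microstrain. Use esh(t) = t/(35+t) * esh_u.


esh(77) = 77 / (35 + 77) * 600
= 77 / 112 * 600
= 412.5 microstrain

412.5


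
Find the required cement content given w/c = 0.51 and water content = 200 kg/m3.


Cement = water / (w/c)
= 200 / 0.51
= 392.2 kg/m3

392.2


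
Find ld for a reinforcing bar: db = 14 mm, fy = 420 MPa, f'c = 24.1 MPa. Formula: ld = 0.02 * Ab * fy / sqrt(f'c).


Ab = pi * 14^2 / 4 = 153.938 mm2
ld = 0.02 * 153.938 * 420 / sqrt(24.1)
= 263.4 mm

263.4


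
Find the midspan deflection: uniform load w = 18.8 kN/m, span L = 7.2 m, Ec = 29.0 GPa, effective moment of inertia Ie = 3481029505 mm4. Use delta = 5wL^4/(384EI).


Convert: L = 7.2 m = 7200 mm, Ec = 29.0 GPa = 29000 MPa
delta = 5 * 18.8 * 7200^4 / (384 * 29000 * 3481029505)
= 6.52 mm

6.52


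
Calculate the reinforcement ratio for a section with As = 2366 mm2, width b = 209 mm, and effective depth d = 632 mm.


rho = As / (b * d)
= 2366 / (209 * 632)
= 0.0179

0.0179


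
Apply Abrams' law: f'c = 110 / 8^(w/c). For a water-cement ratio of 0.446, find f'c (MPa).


f'c = 110 / 8^0.446
= 110 / 2.528
= 43.51 MPa

43.51


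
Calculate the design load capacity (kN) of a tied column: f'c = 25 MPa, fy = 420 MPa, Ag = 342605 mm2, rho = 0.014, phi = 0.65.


Ast = rho * Ag = 0.014 * 342605 = 4796.47 mm2
phi*Pn = 0.65 * 0.80 * (0.85 * 25 * (342605 - 4796.47) + 420 * 4796.47) / 1000
= 4780.33 kN

4780.33


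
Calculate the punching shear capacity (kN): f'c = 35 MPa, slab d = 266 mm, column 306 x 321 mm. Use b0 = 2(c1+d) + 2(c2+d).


b0 = 2*(306 + 266) + 2*(321 + 266) = 2318 mm
Vc = 0.33 * sqrt(35) * 2318 * 266 / 1000
= 1203.77 kN

1203.77


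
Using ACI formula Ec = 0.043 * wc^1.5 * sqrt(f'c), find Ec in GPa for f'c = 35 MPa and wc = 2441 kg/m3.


Ec = 0.043 * 2441^1.5 * sqrt(35) / 1000
= 30.68 GPa

30.68


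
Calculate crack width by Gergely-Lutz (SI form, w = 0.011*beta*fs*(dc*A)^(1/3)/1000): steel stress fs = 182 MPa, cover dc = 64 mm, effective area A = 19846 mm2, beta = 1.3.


w = 0.011 * beta * fs * (dc * A)^(1/3) / 1000
= 0.011 * 1.3 * 182 * (64 * 19846)^(1/3) / 1000
= 0.282 mm

0.282


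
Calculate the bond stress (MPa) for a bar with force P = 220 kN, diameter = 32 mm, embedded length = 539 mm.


u = P / (pi * db * ld)
= 220 * 1000 / (pi * 32 * 539)
= 4.06 MPa

4.06


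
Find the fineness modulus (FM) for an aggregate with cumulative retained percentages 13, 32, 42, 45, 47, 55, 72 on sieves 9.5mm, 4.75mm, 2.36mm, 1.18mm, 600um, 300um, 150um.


FM = sum(cumulative % retained) / 100
= 306 / 100
= 3.06

3.06


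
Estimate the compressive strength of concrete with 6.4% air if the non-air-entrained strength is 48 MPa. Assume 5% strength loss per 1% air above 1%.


Strength loss = (6.4 - 1) * 5 = 27.0%
f'c = 48 * (1 - 27.0/100)
= 35.04 MPa

35.04


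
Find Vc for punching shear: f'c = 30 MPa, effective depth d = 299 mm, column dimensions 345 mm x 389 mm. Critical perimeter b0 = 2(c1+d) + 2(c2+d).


b0 = 2*(345 + 299) + 2*(389 + 299) = 2664 mm
Vc = 0.33 * sqrt(30) * 2664 * 299 / 1000
= 1439.73 kN

1439.73


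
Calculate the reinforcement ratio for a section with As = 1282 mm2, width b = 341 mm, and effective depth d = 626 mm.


rho = As / (b * d)
= 1282 / (341 * 626)
= 0.006

0.006


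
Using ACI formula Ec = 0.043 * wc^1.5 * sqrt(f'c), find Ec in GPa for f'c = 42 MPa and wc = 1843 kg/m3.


Ec = 0.043 * 1843^1.5 * sqrt(42) / 1000
= 22.05 GPa

22.05


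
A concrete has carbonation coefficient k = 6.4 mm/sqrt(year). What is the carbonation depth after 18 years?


depth = k * sqrt(t)
= 6.4 * sqrt(18)
= 27.15 mm

27.15


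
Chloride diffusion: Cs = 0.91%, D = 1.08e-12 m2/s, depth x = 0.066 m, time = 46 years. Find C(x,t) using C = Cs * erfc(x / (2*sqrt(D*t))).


t_seconds = 46 * 365.25 * 24 * 3600 = 1451649600.0 s
arg = 0.066 / (2 * sqrt(1.08e-12 * 1451649600.0))
= 0.8334
erfc(0.8334) = 0.2385
C = 0.91 * 0.2385 = 0.2171%

0.2171


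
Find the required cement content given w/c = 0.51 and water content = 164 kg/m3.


Cement = water / (w/c)
= 164 / 0.51
= 321.6 kg/m3

321.6


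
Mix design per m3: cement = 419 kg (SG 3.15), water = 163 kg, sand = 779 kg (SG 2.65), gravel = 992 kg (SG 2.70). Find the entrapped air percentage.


Vol cement = 419 / (3.15 * 1000) = 0.133016 m3
Vol water = 163 / 1000 = 0.163 m3
Vol sand = 779 / (2.65 * 1000) = 0.293962 m3
Vol gravel = 992 / (2.70 * 1000) = 0.367407 m3
Total solid + water volume = 0.957386 m3
Air = (1 - 0.957386) * 100 = 4.26%

4.26


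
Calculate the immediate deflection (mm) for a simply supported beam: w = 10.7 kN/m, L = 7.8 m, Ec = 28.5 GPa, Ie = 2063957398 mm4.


Convert: L = 7.8 m = 7800 mm, Ec = 28.5 GPa = 28500 MPa
delta = 5 * 10.7 * 7800^4 / (384 * 28500 * 2063957398)
= 8.77 mm

8.77


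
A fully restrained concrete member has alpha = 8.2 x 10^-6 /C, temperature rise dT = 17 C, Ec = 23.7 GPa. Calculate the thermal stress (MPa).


sigma = alpha * dT * Ec
= 8.2e-6 * 17 * 23.7 * 1000
= 3.304 MPa

3.304


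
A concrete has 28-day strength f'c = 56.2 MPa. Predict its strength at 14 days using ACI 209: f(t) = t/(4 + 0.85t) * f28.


f(14) = 14 / (4 + 0.85 * 14) * 56.2
= 14 / 15.9 * 56.2
= 49.48 MPa

49.48


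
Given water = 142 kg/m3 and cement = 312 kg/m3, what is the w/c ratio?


w/c = water / cement
w/c = 142 / 312 = 0.455

0.455


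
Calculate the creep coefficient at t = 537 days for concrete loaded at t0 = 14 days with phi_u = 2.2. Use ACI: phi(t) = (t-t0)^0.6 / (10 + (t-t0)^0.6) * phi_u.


dt = 537 - 14 = 523
phi = 523^0.6 / (10 + 523^0.6) * 2.2
= 1.783

1.783


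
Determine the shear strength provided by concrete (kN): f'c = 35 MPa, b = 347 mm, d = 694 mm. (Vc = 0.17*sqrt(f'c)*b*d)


Vc = 0.17 * sqrt(35) * 347 * 694 / 1000
= 242.2 kN

242.2


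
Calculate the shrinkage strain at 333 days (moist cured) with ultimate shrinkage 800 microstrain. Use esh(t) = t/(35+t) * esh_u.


esh(333) = 333 / (35 + 333) * 800
= 333 / 368 * 800
= 723.9 microstrain

723.9


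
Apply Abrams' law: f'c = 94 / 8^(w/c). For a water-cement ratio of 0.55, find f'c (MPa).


f'c = 94 / 8^0.55
= 94 / 3.138
= 29.95 MPa

29.95


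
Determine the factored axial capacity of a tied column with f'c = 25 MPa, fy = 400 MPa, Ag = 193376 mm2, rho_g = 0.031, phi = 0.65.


Ast = rho * Ag = 0.031 * 193376 = 5994.656 mm2
phi*Pn = 0.65 * 0.80 * (0.85 * 25 * (193376 - 5994.656) + 400 * 5994.656) / 1000
= 3317.45 kN

3317.45


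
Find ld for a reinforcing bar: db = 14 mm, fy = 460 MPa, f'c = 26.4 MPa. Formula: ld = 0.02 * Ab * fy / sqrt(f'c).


Ab = pi * 14^2 / 4 = 153.938 mm2
ld = 0.02 * 153.938 * 460 / sqrt(26.4)
= 275.6 mm

275.6


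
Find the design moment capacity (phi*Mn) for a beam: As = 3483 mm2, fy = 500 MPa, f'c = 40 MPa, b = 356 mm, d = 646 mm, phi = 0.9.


a = As * fy / (0.85 * f'c * b)
= 3483 * 500 / (0.85 * 40 * 356)
= 143.8781 mm
Mn = As * fy * (d - a/2) / 10^6
= 999.7272 kN-m
phi*Mn = 0.9 * 999.7272 = 899.75 kN-m

899.75


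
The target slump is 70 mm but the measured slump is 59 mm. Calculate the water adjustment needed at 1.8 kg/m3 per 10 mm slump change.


Difference = 70 - 59 = 11 mm
Water adjustment = 11 * 1.8 / 10 = 2.0 kg/m3

2.0


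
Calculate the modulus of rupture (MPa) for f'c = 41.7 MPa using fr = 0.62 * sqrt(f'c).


fr = 0.62 * sqrt(41.7)
= 4.004 MPa

4.004


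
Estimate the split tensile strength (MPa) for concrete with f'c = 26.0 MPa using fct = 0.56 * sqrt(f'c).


fct = 0.56 * sqrt(26.0)
= 0.56 * 5.099
= 2.855 MPa

2.855


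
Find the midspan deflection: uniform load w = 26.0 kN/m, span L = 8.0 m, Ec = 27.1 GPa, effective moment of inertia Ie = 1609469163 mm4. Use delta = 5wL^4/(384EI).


Convert: L = 8.0 m = 8000 mm, Ec = 27.1 GPa = 27100 MPa
delta = 5 * 26.0 * 8000^4 / (384 * 27100 * 1609469163)
= 31.79 mm

31.79


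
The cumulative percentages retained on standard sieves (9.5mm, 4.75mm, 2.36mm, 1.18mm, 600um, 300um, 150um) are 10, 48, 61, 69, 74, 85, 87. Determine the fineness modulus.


FM = sum(cumulative % retained) / 100
= 434 / 100
= 4.34

4.34


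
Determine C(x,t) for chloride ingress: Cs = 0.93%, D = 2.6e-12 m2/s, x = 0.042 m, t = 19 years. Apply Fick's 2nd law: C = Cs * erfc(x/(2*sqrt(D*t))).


t_seconds = 19 * 365.25 * 24 * 3600 = 599594400.0 s
arg = 0.042 / (2 * sqrt(2.6e-12 * 599594400.0))
= 0.5319
erfc(0.5319) = 0.4519
C = 0.93 * 0.4519 = 0.4203%

0.4203


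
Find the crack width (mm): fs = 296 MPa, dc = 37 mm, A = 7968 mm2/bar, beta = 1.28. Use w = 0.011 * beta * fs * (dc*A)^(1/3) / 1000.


w = 0.011 * beta * fs * (dc * A)^(1/3) / 1000
= 0.011 * 1.28 * 296 * (37 * 7968)^(1/3) / 1000
= 0.277 mm

0.277


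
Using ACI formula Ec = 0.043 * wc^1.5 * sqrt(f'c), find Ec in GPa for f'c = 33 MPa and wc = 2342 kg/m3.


Ec = 0.043 * 2342^1.5 * sqrt(33) / 1000
= 28.0 GPa

28.0


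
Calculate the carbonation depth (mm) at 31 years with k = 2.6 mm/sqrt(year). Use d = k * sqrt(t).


depth = k * sqrt(t)
= 2.6 * sqrt(31)
= 14.48 mm

14.48


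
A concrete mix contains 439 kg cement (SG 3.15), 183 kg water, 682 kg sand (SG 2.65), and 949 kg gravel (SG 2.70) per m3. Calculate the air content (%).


Vol cement = 439 / (3.15 * 1000) = 0.139365 m3
Vol water = 183 / 1000 = 0.183 m3
Vol sand = 682 / (2.65 * 1000) = 0.257358 m3
Vol gravel = 949 / (2.70 * 1000) = 0.351481 m3
Total solid + water volume = 0.931205 m3
Air = (1 - 0.931205) * 100 = 6.88%

6.88


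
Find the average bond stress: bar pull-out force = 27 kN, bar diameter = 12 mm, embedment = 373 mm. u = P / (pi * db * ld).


u = P / (pi * db * ld)
= 27 * 1000 / (pi * 12 * 373)
= 1.92 MPa

1.92


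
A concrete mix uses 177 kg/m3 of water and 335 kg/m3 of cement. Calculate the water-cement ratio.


w/c = water / cement
w/c = 177 / 335 = 0.528

0.528


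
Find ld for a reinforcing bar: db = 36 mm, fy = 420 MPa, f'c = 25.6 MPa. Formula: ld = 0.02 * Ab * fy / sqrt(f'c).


Ab = pi * 36^2 / 4 = 1017.876 mm2
ld = 0.02 * 1017.876 * 420 / sqrt(25.6)
= 1689.9 mm

1689.9


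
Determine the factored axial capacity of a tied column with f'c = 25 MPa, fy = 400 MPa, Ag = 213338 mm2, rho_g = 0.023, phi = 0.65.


Ast = rho * Ag = 0.023 * 213338 = 4906.774 mm2
phi*Pn = 0.65 * 0.80 * (0.85 * 25 * (213338 - 4906.774) + 400 * 4906.774) / 1000
= 3323.77 kN

3323.77


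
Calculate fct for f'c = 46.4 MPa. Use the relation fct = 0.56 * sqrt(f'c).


fct = 0.56 * sqrt(46.4)
= 0.56 * 6.812
= 3.815 MPa

3.815


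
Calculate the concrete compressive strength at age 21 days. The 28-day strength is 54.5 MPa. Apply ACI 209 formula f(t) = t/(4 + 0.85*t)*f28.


f(21) = 21 / (4 + 0.85 * 21) * 54.5
= 21 / 21.85 * 54.5
= 52.38 MPa

52.38


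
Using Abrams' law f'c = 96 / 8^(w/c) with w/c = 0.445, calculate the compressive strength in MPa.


f'c = 96 / 8^0.445
= 96 / 2.523
= 38.05 MPa

38.05


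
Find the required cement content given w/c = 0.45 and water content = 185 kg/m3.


Cement = water / (w/c)
= 185 / 0.45
= 411.1 kg/m3

411.1


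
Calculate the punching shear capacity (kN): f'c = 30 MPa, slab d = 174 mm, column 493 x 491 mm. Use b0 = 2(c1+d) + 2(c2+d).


b0 = 2*(493 + 174) + 2*(491 + 174) = 2664 mm
Vc = 0.33 * sqrt(30) * 2664 * 174 / 1000
= 837.83 kN

837.83


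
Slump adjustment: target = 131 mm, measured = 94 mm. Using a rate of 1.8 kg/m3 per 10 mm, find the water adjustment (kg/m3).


Difference = 131 - 94 = 37 mm
Water adjustment = 37 * 1.8 / 10 = 6.7 kg/m3

6.7


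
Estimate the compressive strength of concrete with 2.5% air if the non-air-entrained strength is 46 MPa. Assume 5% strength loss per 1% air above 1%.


Strength loss = (2.5 - 1) * 5 = 7.5%
f'c = 46 * (1 - 7.5/100)
= 42.55 MPa

42.55


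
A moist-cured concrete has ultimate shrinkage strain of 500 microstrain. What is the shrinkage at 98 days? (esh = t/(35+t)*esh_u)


esh(98) = 98 / (35 + 98) * 500
= 98 / 133 * 500
= 368.4 microstrain

368.4


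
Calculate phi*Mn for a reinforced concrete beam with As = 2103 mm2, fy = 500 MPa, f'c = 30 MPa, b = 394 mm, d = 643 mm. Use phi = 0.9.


a = As * fy / (0.85 * f'c * b)
= 2103 * 500 / (0.85 * 30 * 394)
= 104.6581 mm
Mn = As * fy * (d - a/2) / 10^6
= 621.0905 kN-m
phi*Mn = 0.9 * 621.0905 = 558.98 kN-m

558.98


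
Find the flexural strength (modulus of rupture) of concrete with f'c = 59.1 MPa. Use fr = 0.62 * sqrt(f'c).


fr = 0.62 * sqrt(59.1)
= 4.766 MPa

4.766


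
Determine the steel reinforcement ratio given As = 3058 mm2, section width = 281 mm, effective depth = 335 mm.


rho = As / (b * d)
= 3058 / (281 * 335)
= 0.0325

0.0325


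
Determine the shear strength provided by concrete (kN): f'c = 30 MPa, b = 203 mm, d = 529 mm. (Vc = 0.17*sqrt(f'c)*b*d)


Vc = 0.17 * sqrt(30) * 203 * 529 / 1000
= 99.99 kN

99.99


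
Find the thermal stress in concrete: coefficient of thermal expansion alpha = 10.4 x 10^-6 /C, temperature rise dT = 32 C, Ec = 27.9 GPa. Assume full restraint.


sigma = alpha * dT * Ec
= 10.4e-6 * 32 * 27.9 * 1000
= 9.285 MPa

9.285


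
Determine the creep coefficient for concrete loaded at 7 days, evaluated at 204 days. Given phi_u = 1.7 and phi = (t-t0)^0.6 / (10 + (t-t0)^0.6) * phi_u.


dt = 204 - 7 = 197
phi = 197^0.6 / (10 + 197^0.6) * 1.7
= 1.197

1.197


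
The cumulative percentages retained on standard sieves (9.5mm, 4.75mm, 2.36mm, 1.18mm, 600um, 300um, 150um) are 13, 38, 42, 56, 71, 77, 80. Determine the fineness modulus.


FM = sum(cumulative % retained) / 100
= 377 / 100
= 3.77

3.77


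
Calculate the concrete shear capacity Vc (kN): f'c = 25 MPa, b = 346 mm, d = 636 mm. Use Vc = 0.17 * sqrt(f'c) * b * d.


Vc = 0.17 * sqrt(25) * 346 * 636 / 1000
= 187.05 kN

187.05


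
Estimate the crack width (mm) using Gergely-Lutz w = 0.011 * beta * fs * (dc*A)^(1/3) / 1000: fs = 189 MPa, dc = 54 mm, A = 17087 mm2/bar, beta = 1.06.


w = 0.011 * beta * fs * (dc * A)^(1/3) / 1000
= 0.011 * 1.06 * 189 * (54 * 17087)^(1/3) / 1000
= 0.215 mm

0.215


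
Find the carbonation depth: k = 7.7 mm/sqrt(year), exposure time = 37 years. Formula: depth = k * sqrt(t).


depth = k * sqrt(t)
= 7.7 * sqrt(37)
= 46.84 mm

46.84


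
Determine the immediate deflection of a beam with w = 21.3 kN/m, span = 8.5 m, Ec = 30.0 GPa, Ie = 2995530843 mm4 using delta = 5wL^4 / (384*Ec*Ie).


Convert: L = 8.5 m = 8500 mm, Ec = 30.0 GPa = 30000 MPa
delta = 5 * 21.3 * 8500^4 / (384 * 30000 * 2995530843)
= 16.11 mm

16.11


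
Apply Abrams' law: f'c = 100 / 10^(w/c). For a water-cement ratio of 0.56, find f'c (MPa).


f'c = 100 / 10^0.56
= 100 / 3.631
= 27.54 MPa

27.54


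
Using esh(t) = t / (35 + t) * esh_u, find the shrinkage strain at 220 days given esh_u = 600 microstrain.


esh(220) = 220 / (35 + 220) * 600
= 220 / 255 * 600
= 517.6 microstrain

517.6


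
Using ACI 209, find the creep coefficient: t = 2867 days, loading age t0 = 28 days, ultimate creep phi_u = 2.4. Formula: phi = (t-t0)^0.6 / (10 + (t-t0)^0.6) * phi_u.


dt = 2867 - 28 = 2839
phi = 2839^0.6 / (10 + 2839^0.6) * 2.4
= 2.213

2.213


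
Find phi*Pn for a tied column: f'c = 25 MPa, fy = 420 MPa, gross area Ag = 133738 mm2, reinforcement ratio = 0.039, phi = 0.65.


Ast = rho * Ag = 0.039 * 133738 = 5215.782 mm2
phi*Pn = 0.65 * 0.80 * (0.85 * 25 * (133738 - 5215.782) + 420 * 5215.782) / 1000
= 2559.3 kN

2559.3


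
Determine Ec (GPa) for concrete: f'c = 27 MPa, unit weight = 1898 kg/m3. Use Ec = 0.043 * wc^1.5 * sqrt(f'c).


Ec = 0.043 * 1898^1.5 * sqrt(27) / 1000
= 18.48 GPa

18.48


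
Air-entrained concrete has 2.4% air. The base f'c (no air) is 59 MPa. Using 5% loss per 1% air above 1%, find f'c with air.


Strength loss = (2.4 - 1) * 5 = 7.0%
f'c = 59 * (1 - 7.0/100)
= 54.87 MPa

54.87


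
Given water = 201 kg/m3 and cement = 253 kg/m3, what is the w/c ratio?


w/c = water / cement
w/c = 201 / 253 = 0.794

0.794


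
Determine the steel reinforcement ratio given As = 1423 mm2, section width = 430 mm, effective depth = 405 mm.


rho = As / (b * d)
= 1423 / (430 * 405)
= 0.0082

0.0082


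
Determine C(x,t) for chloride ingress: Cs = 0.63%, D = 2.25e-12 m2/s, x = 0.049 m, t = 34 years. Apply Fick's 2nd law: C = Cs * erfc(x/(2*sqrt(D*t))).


t_seconds = 34 * 365.25 * 24 * 3600 = 1072958400.0 s
arg = 0.049 / (2 * sqrt(2.25e-12 * 1072958400.0))
= 0.4986
erfc(0.4986) = 0.4807
C = 0.63 * 0.4807 = 0.3028%

0.3028


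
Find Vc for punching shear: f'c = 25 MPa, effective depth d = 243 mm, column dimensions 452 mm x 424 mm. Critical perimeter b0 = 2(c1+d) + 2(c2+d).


b0 = 2*(452 + 243) + 2*(424 + 243) = 2724 mm
Vc = 0.33 * sqrt(25) * 2724 * 243 / 1000
= 1092.19 kN

1092.19


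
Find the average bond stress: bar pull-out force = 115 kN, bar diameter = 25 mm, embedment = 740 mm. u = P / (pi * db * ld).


u = P / (pi * db * ld)
= 115 * 1000 / (pi * 25 * 740)
= 1.979 MPa

1.979


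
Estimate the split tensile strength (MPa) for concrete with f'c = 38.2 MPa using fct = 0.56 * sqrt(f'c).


fct = 0.56 * sqrt(38.2)
= 0.56 * 6.181
= 3.461 MPa

3.461


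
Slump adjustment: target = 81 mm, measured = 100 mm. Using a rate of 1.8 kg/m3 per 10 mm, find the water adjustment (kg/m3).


Difference = 81 - 100 = -19 mm
Water adjustment = -19 * 1.8 / 10 = -3.4 kg/m3

-3.4


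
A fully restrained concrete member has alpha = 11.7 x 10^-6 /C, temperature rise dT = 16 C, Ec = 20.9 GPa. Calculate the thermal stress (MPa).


sigma = alpha * dT * Ec
= 11.7e-6 * 16 * 20.9 * 1000
= 3.912 MPa

3.912


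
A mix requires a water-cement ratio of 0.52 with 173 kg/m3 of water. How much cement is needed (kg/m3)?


Cement = water / (w/c)
= 173 / 0.52
= 332.7 kg/m3

332.7


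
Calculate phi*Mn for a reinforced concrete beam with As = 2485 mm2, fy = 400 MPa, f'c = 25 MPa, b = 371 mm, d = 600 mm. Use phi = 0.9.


a = As * fy / (0.85 * f'c * b)
= 2485 * 400 / (0.85 * 25 * 371)
= 126.0821 mm
Mn = As * fy * (d - a/2) / 10^6
= 533.7372 kN-m
phi*Mn = 0.9 * 533.7372 = 480.36 kN-m

480.36


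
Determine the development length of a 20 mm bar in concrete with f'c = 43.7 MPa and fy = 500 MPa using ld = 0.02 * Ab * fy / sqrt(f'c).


Ab = pi * 20^2 / 4 = 314.159 mm2
ld = 0.02 * 314.159 * 500 / sqrt(43.7)
= 475.2 mm

475.2


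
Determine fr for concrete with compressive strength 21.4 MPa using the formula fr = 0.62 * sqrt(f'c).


fr = 0.62 * sqrt(21.4)
= 2.868 MPa

2.868


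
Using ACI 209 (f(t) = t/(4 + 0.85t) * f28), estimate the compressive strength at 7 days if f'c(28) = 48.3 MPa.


f(7) = 7 / (4 + 0.85 * 7) * 48.3
= 7 / 9.95 * 48.3
= 33.98 MPa

33.98


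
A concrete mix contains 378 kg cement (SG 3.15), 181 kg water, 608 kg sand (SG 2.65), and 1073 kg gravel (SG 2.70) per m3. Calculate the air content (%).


Vol cement = 378 / (3.15 * 1000) = 0.12 m3
Vol water = 181 / 1000 = 0.181 m3
Vol sand = 608 / (2.65 * 1000) = 0.229434 m3
Vol gravel = 1073 / (2.70 * 1000) = 0.397407 m3
Total solid + water volume = 0.927841 m3
Air = (1 - 0.927841) * 100 = 7.22%

7.22


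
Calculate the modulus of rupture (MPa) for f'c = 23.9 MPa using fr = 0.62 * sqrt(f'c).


fr = 0.62 * sqrt(23.9)
= 3.031 MPa

3.031


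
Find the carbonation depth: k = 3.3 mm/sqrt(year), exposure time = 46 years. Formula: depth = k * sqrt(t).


depth = k * sqrt(t)
= 3.3 * sqrt(46)
= 22.38 mm

22.38


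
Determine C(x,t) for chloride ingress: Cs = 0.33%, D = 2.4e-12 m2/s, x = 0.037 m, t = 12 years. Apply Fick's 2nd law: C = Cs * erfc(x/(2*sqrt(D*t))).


t_seconds = 12 * 365.25 * 24 * 3600 = 378691200.0 s
arg = 0.037 / (2 * sqrt(2.4e-12 * 378691200.0))
= 0.6137
erfc(0.6137) = 0.3855
C = 0.33 * 0.3855 = 0.1272%

0.1272


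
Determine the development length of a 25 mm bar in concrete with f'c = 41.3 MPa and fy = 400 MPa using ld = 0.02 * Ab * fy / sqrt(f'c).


Ab = pi * 25^2 / 4 = 490.874 mm2
ld = 0.02 * 490.874 * 400 / sqrt(41.3)
= 611.1 mm

611.1


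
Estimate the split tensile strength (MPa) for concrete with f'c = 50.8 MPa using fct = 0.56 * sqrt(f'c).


fct = 0.56 * sqrt(50.8)
= 0.56 * 7.127
= 3.991 MPa

3.991


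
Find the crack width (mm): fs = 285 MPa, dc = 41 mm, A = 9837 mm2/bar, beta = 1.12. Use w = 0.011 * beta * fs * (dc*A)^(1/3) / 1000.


w = 0.011 * beta * fs * (dc * A)^(1/3) / 1000
= 0.011 * 1.12 * 285 * (41 * 9837)^(1/3) / 1000
= 0.259 mm

0.259


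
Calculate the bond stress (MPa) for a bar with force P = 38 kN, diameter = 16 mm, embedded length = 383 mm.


u = P / (pi * db * ld)
= 38 * 1000 / (pi * 16 * 383)
= 1.974 MPa

1.974


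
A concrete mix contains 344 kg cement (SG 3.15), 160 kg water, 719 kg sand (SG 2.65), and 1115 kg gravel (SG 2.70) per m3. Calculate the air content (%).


Vol cement = 344 / (3.15 * 1000) = 0.109206 m3
Vol water = 160 / 1000 = 0.16 m3
Vol sand = 719 / (2.65 * 1000) = 0.271321 m3
Vol gravel = 1115 / (2.70 * 1000) = 0.412963 m3
Total solid + water volume = 0.95349 m3
Air = (1 - 0.95349) * 100 = 4.65%

4.65


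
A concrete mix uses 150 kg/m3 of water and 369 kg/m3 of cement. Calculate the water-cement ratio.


w/c = water / cement
w/c = 150 / 369 = 0.407

0.407


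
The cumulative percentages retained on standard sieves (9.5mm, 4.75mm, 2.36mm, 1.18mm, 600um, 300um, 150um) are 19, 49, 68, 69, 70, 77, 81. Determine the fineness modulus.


FM = sum(cumulative % retained) / 100
= 433 / 100
= 4.33

4.33


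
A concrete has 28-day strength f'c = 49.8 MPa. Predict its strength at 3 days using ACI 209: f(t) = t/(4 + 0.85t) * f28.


f(3) = 3 / (4 + 0.85 * 3) * 49.8
= 3 / 6.55 * 49.8
= 22.81 MPa

22.81


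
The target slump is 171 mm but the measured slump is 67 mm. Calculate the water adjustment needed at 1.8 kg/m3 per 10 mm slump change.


Difference = 171 - 67 = 104 mm
Water adjustment = 104 * 1.8 / 10 = 18.7 kg/m3

18.7


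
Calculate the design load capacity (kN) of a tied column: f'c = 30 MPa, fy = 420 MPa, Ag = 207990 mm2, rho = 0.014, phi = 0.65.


Ast = rho * Ag = 0.014 * 207990 = 2911.86 mm2
phi*Pn = 0.65 * 0.80 * (0.85 * 30 * (207990 - 2911.86) + 420 * 2911.86) / 1000
= 3355.29 kN

3355.29


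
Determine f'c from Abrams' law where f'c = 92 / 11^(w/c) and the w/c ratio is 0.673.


f'c = 92 / 11^0.673
= 92 / 5.022
= 18.32 MPa

18.32


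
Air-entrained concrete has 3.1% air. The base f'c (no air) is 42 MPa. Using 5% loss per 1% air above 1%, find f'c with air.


Strength loss = (3.1 - 1) * 5 = 10.5%
f'c = 42 * (1 - 10.5/100)
= 37.59 MPa

37.59


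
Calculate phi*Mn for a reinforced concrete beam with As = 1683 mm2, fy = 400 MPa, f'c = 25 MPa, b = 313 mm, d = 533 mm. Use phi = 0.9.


a = As * fy / (0.85 * f'c * b)
= 1683 * 400 / (0.85 * 25 * 313)
= 101.2141 mm
Mn = As * fy * (d - a/2) / 10^6
= 324.7469 kN-m
phi*Mn = 0.9 * 324.7469 = 292.27 kN-m

292.27


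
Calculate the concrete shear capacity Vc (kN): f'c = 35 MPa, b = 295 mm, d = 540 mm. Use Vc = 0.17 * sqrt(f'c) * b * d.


Vc = 0.17 * sqrt(35) * 295 * 540 / 1000
= 160.21 kN

160.21


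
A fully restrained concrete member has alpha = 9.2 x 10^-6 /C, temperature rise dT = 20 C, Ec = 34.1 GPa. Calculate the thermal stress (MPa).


sigma = alpha * dT * Ec
= 9.2e-6 * 20 * 34.1 * 1000
= 6.274 MPa

6.274


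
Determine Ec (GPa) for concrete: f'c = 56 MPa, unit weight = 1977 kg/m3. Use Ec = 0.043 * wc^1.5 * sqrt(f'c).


Ec = 0.043 * 1977^1.5 * sqrt(56) / 1000
= 28.29 GPa

28.29


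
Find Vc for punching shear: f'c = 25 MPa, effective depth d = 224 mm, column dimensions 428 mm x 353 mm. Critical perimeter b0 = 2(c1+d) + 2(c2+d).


b0 = 2*(428 + 224) + 2*(353 + 224) = 2458 mm
Vc = 0.33 * sqrt(25) * 2458 * 224 / 1000
= 908.48 kN

908.48


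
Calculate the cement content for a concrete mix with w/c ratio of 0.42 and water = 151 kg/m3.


Cement = water / (w/c)
= 151 / 0.42
= 359.5 kg/m3

359.5


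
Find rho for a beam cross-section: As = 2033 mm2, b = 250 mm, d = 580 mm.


rho = As / (b * d)
= 2033 / (250 * 580)
= 0.014

0.014


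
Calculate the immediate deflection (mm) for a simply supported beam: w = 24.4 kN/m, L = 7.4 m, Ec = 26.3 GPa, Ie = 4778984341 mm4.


Convert: L = 7.4 m = 7400 mm, Ec = 26.3 GPa = 26300 MPa
delta = 5 * 24.4 * 7400^4 / (384 * 26300 * 4778984341)
= 7.58 mm

7.58


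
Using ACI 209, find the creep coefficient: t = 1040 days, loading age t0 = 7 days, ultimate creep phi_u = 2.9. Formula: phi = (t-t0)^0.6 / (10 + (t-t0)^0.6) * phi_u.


dt = 1040 - 7 = 1033
phi = 1033^0.6 / (10 + 1033^0.6) * 2.9
= 2.51

2.51


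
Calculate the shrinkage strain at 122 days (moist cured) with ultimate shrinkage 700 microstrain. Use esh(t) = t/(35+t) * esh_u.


esh(122) = 122 / (35 + 122) * 700
= 122 / 157 * 700
= 543.9 microstrain

543.9


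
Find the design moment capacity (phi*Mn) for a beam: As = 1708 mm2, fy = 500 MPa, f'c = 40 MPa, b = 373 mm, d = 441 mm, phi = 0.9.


a = As * fy / (0.85 * f'c * b)
= 1708 * 500 / (0.85 * 40 * 373)
= 67.3395 mm
Mn = As * fy * (d - a/2) / 10^6
= 347.86 kN-m
phi*Mn = 0.9 * 347.86 = 313.07 kN-m

313.07


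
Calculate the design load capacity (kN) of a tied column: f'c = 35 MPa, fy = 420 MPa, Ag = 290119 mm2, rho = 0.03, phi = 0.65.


Ast = rho * Ag = 0.03 * 290119 = 8703.57 mm2
phi*Pn = 0.65 * 0.80 * (0.85 * 35 * (290119 - 8703.57) + 420 * 8703.57) / 1000
= 6254.36 kN

6254.36


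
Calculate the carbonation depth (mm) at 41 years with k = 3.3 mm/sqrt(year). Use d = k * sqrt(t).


depth = k * sqrt(t)
= 3.3 * sqrt(41)
= 21.13 mm

21.13


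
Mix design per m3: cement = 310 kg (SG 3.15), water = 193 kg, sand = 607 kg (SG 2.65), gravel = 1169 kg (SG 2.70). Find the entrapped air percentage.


Vol cement = 310 / (3.15 * 1000) = 0.098413 m3
Vol water = 193 / 1000 = 0.193 m3
Vol sand = 607 / (2.65 * 1000) = 0.229057 m3
Vol gravel = 1169 / (2.70 * 1000) = 0.432963 m3
Total solid + water volume = 0.953432 m3
Air = (1 - 0.953432) * 100 = 4.66%

4.66


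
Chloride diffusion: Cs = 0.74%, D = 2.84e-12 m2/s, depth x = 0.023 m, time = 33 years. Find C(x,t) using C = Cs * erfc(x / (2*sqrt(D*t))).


t_seconds = 33 * 365.25 * 24 * 3600 = 1041400800.0 s
arg = 0.023 / (2 * sqrt(2.84e-12 * 1041400800.0))
= 0.2115
erfc(0.2115) = 0.7649
C = 0.74 * 0.7649 = 0.566%

0.566


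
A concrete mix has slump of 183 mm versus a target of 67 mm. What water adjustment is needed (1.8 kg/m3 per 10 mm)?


Difference = 67 - 183 = -116 mm
Water adjustment = -116 * 1.8 / 10 = -20.9 kg/m3

-20.9


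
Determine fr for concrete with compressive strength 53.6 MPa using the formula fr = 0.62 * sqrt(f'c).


fr = 0.62 * sqrt(53.6)
= 4.539 MPa

4.539


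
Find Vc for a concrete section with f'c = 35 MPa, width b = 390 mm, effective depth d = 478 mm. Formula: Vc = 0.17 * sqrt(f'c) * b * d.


Vc = 0.17 * sqrt(35) * 390 * 478 / 1000
= 187.49 kN

187.49


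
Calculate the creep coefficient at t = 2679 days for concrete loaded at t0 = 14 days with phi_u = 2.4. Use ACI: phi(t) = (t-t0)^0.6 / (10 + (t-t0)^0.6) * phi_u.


dt = 2679 - 14 = 2665
phi = 2665^0.6 / (10 + 2665^0.6) * 2.4
= 2.206

2.206


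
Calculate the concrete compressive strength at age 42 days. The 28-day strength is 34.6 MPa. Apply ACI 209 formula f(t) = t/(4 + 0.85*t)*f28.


f(42) = 42 / (4 + 0.85 * 42) * 34.6
= 42 / 39.7 * 34.6
= 36.6 MPa

36.6


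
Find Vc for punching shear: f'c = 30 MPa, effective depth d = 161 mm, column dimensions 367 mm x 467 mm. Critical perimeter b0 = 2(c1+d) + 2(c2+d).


b0 = 2*(367 + 161) + 2*(467 + 161) = 2312 mm
Vc = 0.33 * sqrt(30) * 2312 * 161 / 1000
= 672.8 kN

672.8


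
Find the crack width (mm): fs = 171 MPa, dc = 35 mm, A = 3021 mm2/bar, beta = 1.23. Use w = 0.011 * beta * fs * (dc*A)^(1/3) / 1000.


w = 0.011 * beta * fs * (dc * A)^(1/3) / 1000
= 0.011 * 1.23 * 171 * (35 * 3021)^(1/3) / 1000
= 0.109 mm

0.109


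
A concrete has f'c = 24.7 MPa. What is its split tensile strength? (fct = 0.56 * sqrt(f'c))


fct = 0.56 * sqrt(24.7)
= 0.56 * 4.97
= 2.783 MPa

2.783


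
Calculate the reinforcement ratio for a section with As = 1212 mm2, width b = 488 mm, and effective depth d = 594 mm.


rho = As / (b * d)
= 1212 / (488 * 594)
= 0.0042

0.0042


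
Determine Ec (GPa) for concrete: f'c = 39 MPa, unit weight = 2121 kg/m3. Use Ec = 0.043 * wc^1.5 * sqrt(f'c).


Ec = 0.043 * 2121^1.5 * sqrt(39) / 1000
= 26.23 GPa

26.23


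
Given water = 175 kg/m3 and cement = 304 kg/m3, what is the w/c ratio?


w/c = water / cement
w/c = 175 / 304 = 0.576

0.576


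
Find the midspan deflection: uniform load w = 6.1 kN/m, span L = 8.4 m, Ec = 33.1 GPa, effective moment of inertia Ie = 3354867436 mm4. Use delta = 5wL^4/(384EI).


Convert: L = 8.4 m = 8400 mm, Ec = 33.1 GPa = 33100 MPa
delta = 5 * 6.1 * 8400^4 / (384 * 33100 * 3354867436)
= 3.56 mm

3.56


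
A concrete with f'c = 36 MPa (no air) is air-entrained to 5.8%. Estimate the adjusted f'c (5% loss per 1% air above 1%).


Strength loss = (5.8 - 1) * 5 = 24.0%
f'c = 36 * (1 - 24.0/100)
= 27.36 MPa

27.36


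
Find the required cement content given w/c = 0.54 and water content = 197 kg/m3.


Cement = water / (w/c)
= 197 / 0.54
= 364.8 kg/m3

364.8


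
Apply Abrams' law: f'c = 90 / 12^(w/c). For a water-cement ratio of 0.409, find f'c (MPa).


f'c = 90 / 12^0.409
= 90 / 2.763
= 32.57 MPa

32.57


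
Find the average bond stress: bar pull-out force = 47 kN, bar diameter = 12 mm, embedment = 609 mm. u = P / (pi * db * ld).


u = P / (pi * db * ld)
= 47 * 1000 / (pi * 12 * 609)
= 2.047 MPa

2.047


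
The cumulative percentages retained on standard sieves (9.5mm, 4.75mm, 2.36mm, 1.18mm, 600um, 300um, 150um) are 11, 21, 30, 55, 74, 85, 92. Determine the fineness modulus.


FM = sum(cumulative % retained) / 100
= 368 / 100
= 3.68

3.68


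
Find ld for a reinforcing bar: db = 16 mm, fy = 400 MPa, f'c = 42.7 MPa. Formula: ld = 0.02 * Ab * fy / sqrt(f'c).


Ab = pi * 16^2 / 4 = 201.062 mm2
ld = 0.02 * 201.062 * 400 / sqrt(42.7)
= 246.2 mm

246.2


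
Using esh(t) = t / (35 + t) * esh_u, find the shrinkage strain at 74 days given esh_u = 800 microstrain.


esh(74) = 74 / (35 + 74) * 800
= 74 / 109 * 800
= 543.1 microstrain

543.1
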